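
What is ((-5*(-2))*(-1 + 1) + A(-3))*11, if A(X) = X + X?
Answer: -66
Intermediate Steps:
A(X) = 2*X
((-5*(-2))*(-1 + 1) + A(-3))*11 = ((-5*(-2))*(-1 + 1) + 2*(-3))*11 = (10*0 - 6)*11 = (0 - 6)*11 = -6*11 = -66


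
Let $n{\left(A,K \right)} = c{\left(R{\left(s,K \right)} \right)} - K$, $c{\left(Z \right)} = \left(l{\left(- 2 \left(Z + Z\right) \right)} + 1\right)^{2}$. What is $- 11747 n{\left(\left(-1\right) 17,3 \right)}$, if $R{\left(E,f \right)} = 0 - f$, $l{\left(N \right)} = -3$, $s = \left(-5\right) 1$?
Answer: $-11747$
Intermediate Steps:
$s = -5$
$R{\left(E,f \right)} = - f$
$c{\left(Z \right)} = 4$ ($c{\left(Z \right)} = \left(-3 + 1\right)^{2} = \left(-2\right)^{2} = 4$)
$n{\left(A,K \right)} = 4 - K$
$- 11747 n{\left(\left(-1\right) 17,3 \right)} = - 11747 \left(4 - 3\right) = \left(-11747\right) 1 = -11747$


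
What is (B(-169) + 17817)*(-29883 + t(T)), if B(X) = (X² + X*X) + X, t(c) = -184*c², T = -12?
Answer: -4215457830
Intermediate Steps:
B(X) = X + 2*X² (B(X) = (X² + X²) + X = 2*X² + X = X + 2*X²)
(B(-169) + 17817)*(-29883 + t(T)) = (-169*(1 + 2*(-169)) + 17817)*(-29883 - 184*(-12)²) = (-169*(1 - 338) + 17817)*(-29883 - 184*144) = (-169*(-337) + 17817)*(-29883 - 26496) = (56953 + 17817)*(-56379) = 74770*(-56379) = -4215457830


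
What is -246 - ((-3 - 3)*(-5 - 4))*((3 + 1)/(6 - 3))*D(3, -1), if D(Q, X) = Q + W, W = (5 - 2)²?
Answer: -1110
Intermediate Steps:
W = 9 (W = 3² = 9)
D(Q, X) = 9 + Q (D(Q, X) = Q + 9 = 9 + Q)
-246 - ((-3 - 3)*(-5 - 4))*((3 + 1)/(6 - 3))*D(3, -1) = -246 - ((-3 - 3)*(-5 - 4))*((3 + 1)/(6 - 3))*(9 + 3) = -246 - (-6*(-9))*(4/3)*12 = -246 - 54*(4*(⅓))*12 = -246 - 54*(4/3)*12 = -246 - 72*12 = -246 - 1*864 = -246 - 864 = -1110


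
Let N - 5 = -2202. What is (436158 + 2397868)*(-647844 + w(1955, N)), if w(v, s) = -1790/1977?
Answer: -3629790397775828/1977 ≈ -1.8360e+12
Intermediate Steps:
N = -2197 (N = 5 - 2202 = -2197)
w(v, s) = -1790/1977 (w(v, s) = -1790*1/1977 = -1790/1977)
(436158 + 2397868)*(-647844 + w(1955, N)) = (436158 + 2397868)*(-647844 - 1790/1977) = 2834026*(-1280789378/1977) = -3629790397775828/1977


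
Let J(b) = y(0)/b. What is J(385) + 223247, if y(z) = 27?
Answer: 85950122/385 ≈ 2.2325e+5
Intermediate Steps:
J(b) = 27/b
J(385) + 223247 = 27/385 + 223247 = 85950122/385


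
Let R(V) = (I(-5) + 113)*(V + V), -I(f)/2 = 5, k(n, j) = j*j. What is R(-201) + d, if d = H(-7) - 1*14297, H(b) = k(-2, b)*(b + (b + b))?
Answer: -56732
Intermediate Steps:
k(n, j) = j²
I(f) = -10 (I(f) = -2*5 = -10)
H(b) = 3*b³ (H(b) = b²*(b + (b + b)) = b²*(b + 2*b) = b²*(3*b) = 3*b³)
R(V) = 206*V (R(V) = (-10 + 113)*(V + V) = 103*(2*V) = 206*V)
d = -15326 (d = 3*(-7)³ - 1*14297 = 3*(-343) - 14297 = -1029 - 14297 = -15326)
R(-201) + d = 206*(-201) - 15326 = -41406 - 15326 = -56732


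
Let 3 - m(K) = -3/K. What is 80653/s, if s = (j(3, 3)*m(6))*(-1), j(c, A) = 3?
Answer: -161306/21 ≈ -7681.2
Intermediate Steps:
m(K) = 3 + 3/K (m(K) = 3 - (-3)/K = 3 + 3/K)
s = -21/2 (s = (3*(3 + 3/6))*(-1) = (3*(3 + 3*(1/6)))*(-1) = (3*(3 + 1/2))*(-1) = (3*(7/2))*(-1) = (21/2)*(-1) = -21/2 ≈ -10.500)
80653/s = 80653/(-21/2) = 80653*(-2/21) = -161306/21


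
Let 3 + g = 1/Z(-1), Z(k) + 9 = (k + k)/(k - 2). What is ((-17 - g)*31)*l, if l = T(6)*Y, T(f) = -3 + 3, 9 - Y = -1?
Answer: 0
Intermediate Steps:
Z(k) = -9 + 2*k/(-2 + k) (Z(k) = -9 + (k + k)/(k - 2) = -9 + (2*k)/(-2 + k) = -9 + 2*k/(-2 + k))
Y = 10 (Y = 9 - 1*(-1) = 9 + 1 = 10)
T(f) = 0
g = -78/25 (g = -3 + 1/((18 - 7*(-1))/(-2 - 1)) = -3 + 1/((18 + 7)/(-3)) = -3 + 1/(-⅓*25) = -3 + 1/(-25/3) = -3 - 3/25 = -78/25 ≈ -3.1200)
l = 0 (l = 0*10 = 0)
((-17 - g)*31)*l = ((-17 - 1*(-78/25))*31)*0 = ((-17 + 78/25)*31)*0 = -347/25*31*0 = -10757/25*0 = 0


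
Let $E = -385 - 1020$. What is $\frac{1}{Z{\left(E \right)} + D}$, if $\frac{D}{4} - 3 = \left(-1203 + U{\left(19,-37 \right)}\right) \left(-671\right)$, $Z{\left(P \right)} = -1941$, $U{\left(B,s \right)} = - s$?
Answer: $\frac{1}{3127615} \approx 3.1973 \cdot 10^{-7}$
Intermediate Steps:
$E = -1405$
$D = 3129556$ ($D = 12 + 4 \left(-1203 - -37\right) \left(-671\right) = 12 + 4 \left(-1203 + 37\right) \left(-671\right) = 12 + 4 \left(\left(-1166\right) \left(-671\right)\right) = 12 + 4 \cdot 782386 = 12 + 3129544 = 3129556$)
$\frac{1}{Z{\left(E \right)} + D} = \frac{1}{-1941 + 3129556} = \frac{1}{3127615}$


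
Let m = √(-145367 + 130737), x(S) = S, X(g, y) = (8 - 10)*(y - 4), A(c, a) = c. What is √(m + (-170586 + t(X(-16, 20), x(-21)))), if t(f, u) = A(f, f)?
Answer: √(-170618 + I*√14630) ≈ 0.146 + 413.06*I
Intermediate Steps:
X(g, y) = 8 - 2*y (X(g, y) = -2*(-4 + y) = 8 - 2*y)
t(f, u) = f
m = I*√14630 (m = √(-14630) = I*√14630 ≈ 120.95*I)
√(m + (-170586 + t(X(-16, 20), x(-21)))) = √(I*√14630 + (-170586 + (8 - 2*20))) = √(I*√14630 + (-170586 + (8 - 40))) = √(I*√14630 + (-170586 - 32)) = √(I*√14630 - 170618) = √(-170618 + I*√14630)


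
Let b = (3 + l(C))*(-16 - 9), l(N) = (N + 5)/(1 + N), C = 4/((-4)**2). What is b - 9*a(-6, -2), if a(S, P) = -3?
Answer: -153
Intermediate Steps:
C = 1/4 (C = 4/16 = 4*(1/16) = 1/4 ≈ 0.25000)
l(N) = (5 + N)/(1 + N)
b = -180 (b = (3 + (5 + 1/4)/(1 + 1/4))*(-16 - 9) = (3 + (21/4)/(5/4))*(-25) = (3 + (4/5)*(21/4))*(-25) = (3 + 21/5)*(-25) = (36/5)*(-25) = -180)
b - 9*a(-6, -2) = -180 - 9*(-3) = -180 + 27 = -153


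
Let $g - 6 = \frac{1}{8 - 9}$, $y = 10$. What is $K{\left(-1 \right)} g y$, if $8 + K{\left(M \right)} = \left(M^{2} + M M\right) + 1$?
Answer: $-250$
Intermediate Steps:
$K{\left(M \right)} = -7 + 2 M^{2}$ ($K{\left(M \right)} = -8 + \left(\left(M^{2} + M M\right) + 1\right) = -8 + \left(\left(M^{2} + M^{2}\right) + 1\right) = -8 + \left(2 M^{2} + 1\right) = -8 + \left(1 + 2 M^{2}\right) = -7 + 2 M^{2}$)
$g = 5$ ($g = 6 + \frac{1}{8 - 9} = 6 + \frac{1}{-1} = 6 - 1 = 5$)
$K{\left(-1 \right)} g y = \left(-7 + 2 \left(-1\right)^{2}\right) 5 \cdot 10 = \left(-7 + 2 \cdot 1\right) 5 \cdot 10 = \left(-7 + 2\right) 5 \cdot 10 = \left(-5\right) 5 \cdot 10 = \left(-25\right) 10 = -250$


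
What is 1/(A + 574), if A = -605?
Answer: -1/31 ≈ -0.032258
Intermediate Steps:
1/(A + 574) = 1/(-605 + 574) = 1/(-31) = -1/31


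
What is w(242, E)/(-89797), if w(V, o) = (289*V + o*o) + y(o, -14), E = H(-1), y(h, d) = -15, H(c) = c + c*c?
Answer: -69923/89797 ≈ -0.77868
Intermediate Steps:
H(c) = c + c²
E = 0 (E = -(1 - 1) = -1*0 = 0)
w(V, o) = -15 + o² + 289*V (w(V, o) = (289*V + o*o) - 15 = (289*V + o²) - 15 = (o² + 289*V) - 15 = -15 + o² + 289*V)
w(242, E)/(-89797) = (-15 + 0² + 289*242)/(-89797) = (-15 + 0 + 69938)*(-1/89797) = 69923*(-1/89797) = -69923/89797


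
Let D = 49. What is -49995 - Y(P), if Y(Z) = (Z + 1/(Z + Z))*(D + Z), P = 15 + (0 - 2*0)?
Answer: -764357/15 ≈ -50957.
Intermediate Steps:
P = 15 (P = 15 + (0 + 0) = 15 + 0 = 15)
Y(Z) = (49 + Z)*(Z + 1/(2*Z)) (Y(Z) = (Z + 1/(Z + Z))*(49 + Z) = (Z + 1/(2*Z))*(49 + Z) = (49 + Z)*(Z + 1/(2*Z)))
-49995 - Y(P) = -49995 - (½ + 15² + 49*15 + (49/2)/15) = -49995 - (½ + 225 + 735 + (49/2)*(1/15)) = -49995 - (½ + 225 + 735 + 49/30) = -49995 - 1*14432/15 = -49995 - 14432/15 = -764357/15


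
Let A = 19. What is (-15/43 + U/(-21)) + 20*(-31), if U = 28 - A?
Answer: -186854/301 ≈ -620.78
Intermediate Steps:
U = 9 (U = 28 - 1*19 = 28 - 19 = 9)
(-15/43 + U/(-21)) + 20*(-31) = (-15/43 + 9/(-21)) + 20*(-31) = (-15*1/43 + 9*(-1/21)) - 620 = (-15/43 - 3/7) - 620 = -234/301 - 620 = -186854/301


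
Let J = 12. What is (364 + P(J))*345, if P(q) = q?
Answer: 129720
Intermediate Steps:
(364 + P(J))*345 = (364 + 12)*345 = 376*345 = 129720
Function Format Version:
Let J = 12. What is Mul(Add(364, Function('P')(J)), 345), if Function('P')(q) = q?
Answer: 129720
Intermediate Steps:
Mul(Add(364, Function('P')(J)), 345) = Mul(Add(364, 12), 345) = Mul(376, 345) = 129720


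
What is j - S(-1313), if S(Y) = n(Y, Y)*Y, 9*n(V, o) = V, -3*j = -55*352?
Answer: -1665889/9 ≈ -1.8510e+5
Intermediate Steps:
j = 19360/3 (j = -(-55)*352/3 = -1/3*(-19360) = 19360/3 ≈ 6453.3)
n(V, o) = V/9
S(Y) = Y**2/9 (S(Y) = (Y/9)*Y = Y**2/9)
j - S(-1313) = 19360/3 - (-1313)**2/9 = 19360/3 - 1723969/9 = -1665889/9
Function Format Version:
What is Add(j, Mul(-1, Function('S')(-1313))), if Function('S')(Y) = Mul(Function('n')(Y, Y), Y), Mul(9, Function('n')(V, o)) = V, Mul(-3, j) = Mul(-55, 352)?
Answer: Rational(-1665889, 9) ≈ -1.8510e+5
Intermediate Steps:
j = Rational(19360, 3) (j = Mul(Rational(-1, 3), Mul(-55, 352)) = Mul(Rational(-1, 3), -19360) = Rational(19360, 3) ≈ 6453.3)
Function('n')(V, o) = Mul(Rational(1, 9), V)
Function('S')(Y) = Mul(Rational(1, 9), Pow(Y, 2)) (Function('S')(Y) = Mul(Mul(Rational(1, 9), Y), Y) = Mul(Rational(1, 9), Pow(Y, 2)))
Add(j, Mul(-1, Function('S')(-1313))) = Add(Rational(19360, 3), Mul(-1, Mul(Rational(1, 9), Pow(-1313, 2)))) = Add(Rational(19360, 3), Mul(-1, Mul(Rational(1, 9), 1723969))) = Add(Rational(19360, 3), Mul(-1, Rational(1723969, 9))) = Add(Rational(19360, 3), Rational(-1723969, 9)) = Rational(-1665889, 9)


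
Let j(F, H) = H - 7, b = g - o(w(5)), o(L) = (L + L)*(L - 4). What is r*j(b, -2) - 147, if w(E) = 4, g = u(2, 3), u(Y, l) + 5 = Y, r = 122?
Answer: -1245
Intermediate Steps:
u(Y, l) = -5 + Y
g = -3 (g = -5 + 2 = -3)
o(L) = 2*L*(-4 + L) (o(L) = (2*L)*(-4 + L) = 2*L*(-4 + L))
b = -3 (b = -3 - 2*4*(-4 + 4) = -3 - 2*4*0 = -3 - 1*0 = -3 + 0 = -3)
j(F, H) = -7 + H
r*j(b, -2) - 147 = 122*(-7 - 2) - 147 = 122*(-9) - 147 = -1098 - 147 = -1245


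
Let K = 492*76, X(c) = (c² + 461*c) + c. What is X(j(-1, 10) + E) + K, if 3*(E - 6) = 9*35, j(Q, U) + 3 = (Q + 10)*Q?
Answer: 92931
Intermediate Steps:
j(Q, U) = -3 + Q*(10 + Q) (j(Q, U) = -3 + (Q + 10)*Q = -3 + (10 + Q)*Q = -3 + Q*(10 + Q))
E = 111 (E = 6 + (9*35)/3 = 6 + (⅓)*315 = 6 + 105 = 111)
X(c) = c² + 462*c
K = 37392
X(j(-1, 10) + E) + K = ((-3 + (-1)² + 10*(-1)) + 111)*(462 + ((-3 + (-1)² + 10*(-1)) + 111)) + 37392 = ((-3 + 1 - 10) + 111)*(462 + ((-3 + 1 - 10) + 111)) + 37392 = (-12 + 111)*(462 + (-12 + 111)) + 37392 = 99*(462 + 99) + 37392 = 99*561 + 37392 = 55539 + 37392 = 92931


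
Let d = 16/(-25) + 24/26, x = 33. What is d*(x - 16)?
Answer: 1564/325 ≈ 4.8123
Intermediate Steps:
d = 92/325 (d = 16*(-1/25) + 24*(1/26) = -16/25 + 12/13 = 92/325 ≈ 0.28308)
d*(x - 16) = 92*(33 - 16)/325 = (92/325)*17 = 1564/325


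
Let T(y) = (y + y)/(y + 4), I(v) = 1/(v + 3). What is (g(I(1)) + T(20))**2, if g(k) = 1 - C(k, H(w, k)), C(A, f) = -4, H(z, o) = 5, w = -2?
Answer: 400/9 ≈ 44.444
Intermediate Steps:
I(v) = 1/(3 + v)
g(k) = 5 (g(k) = 1 - 1*(-4) = 1 + 4 = 5)
T(y) = 2*y/(4 + y) (T(y) = (2*y)/(4 + y) = 2*y/(4 + y))
(g(I(1)) + T(20))**2 = (5 + 2*20/(4 + 20))**2 = (5 + 2*20/24)**2 = (5 + 2*20*(1/24))**2 = (5 + 5/3)**2 = (20/3)**2 = 400/9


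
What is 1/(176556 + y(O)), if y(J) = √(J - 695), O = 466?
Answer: 176556/31172021365 - I*√229/31172021365 ≈ 5.6639e-6 - 4.8546e-10*I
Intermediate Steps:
y(J) = √(-695 + J)
1/(176556 + y(O)) = 1/(176556 + √(-695 + 466)) = 1/(176556 + √(-229)) = 1/(176556 + I*√229)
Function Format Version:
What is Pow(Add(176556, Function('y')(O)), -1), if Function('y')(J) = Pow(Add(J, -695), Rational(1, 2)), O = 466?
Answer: Add(Rational(176556, 31172021365), Mul(Rational(-1, 31172021365), I, Pow(229, Rational(1, 2)))) ≈ Add(5.6639e-6, Mul(-4.8546e-10, I))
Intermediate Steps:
Function('y')(J) = Pow(Add(-695, J), Rational(1, 2))
Pow(Add(176556, Function('y')(O)), -1) = Pow(Add(176556, Pow(Add(-695, 466), Rational(1, 2))), -1) = Pow(Add(176556, Pow(-229, Rational(1, 2))), -1) = Pow(Add(176556, Mul(I, Pow(229, Rational(1, 2)))), -1)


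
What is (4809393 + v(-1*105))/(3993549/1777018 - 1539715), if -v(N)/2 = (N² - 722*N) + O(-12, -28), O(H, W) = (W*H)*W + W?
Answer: -8271299097710/2736097276321 ≈ -3.0230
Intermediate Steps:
O(H, W) = W + H*W² (O(H, W) = (H*W)*W + W = H*W² + W = W + H*W²)
v(N) = 18872 - 2*N² + 1444*N (v(N) = -2*((N² - 722*N) - 28*(1 - 12*(-28))) = -2*((N² - 722*N) - 28*(1 + 336)) = -2*((N² - 722*N) - 28*337) = -2*((N² - 722*N) - 9436) = -2*(-9436 + N² - 722*N) = 18872 - 2*N² + 1444*N)
(4809393 + v(-1*105))/(3993549/1777018 - 1539715) = (4809393 + (18872 - 2*(-1*105)² + 1444*(-1*105)))/(3993549/1777018 - 1539715) = (4809393 + (18872 - 2*(-105)² + 1444*(-105)))/(3993549*(1/1777018) - 1539715) = (4809393 + (18872 - 2*11025 - 151620))/(3993549/1777018 - 1539715) = (4809393 + (18872 - 22050 - 151620))/(-2736097276321/1777018) = (4809393 - 154798)*(-1777018/2736097276321) = 4654595*(-1777018/2736097276321) = -8271299097710/2736097276321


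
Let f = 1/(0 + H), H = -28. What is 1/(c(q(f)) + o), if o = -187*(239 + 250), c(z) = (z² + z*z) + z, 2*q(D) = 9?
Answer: -1/91398 ≈ -1.0941e-5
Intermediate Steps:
f = -1/28 (f = 1/(0 - 28) = 1/(-28) = -1/28 ≈ -0.035714)
q(D) = 9/2 (q(D) = (½)*9 = 9/2)
c(z) = z + 2*z² (c(z) = (z² + z²) + z = 2*z² + z = z + 2*z²)
o = -91443 (o = -187*489 = -91443)
1/(c(q(f)) + o) = 1/(9*(1 + 2*(9/2))/2 - 91443) = 1/(9*(1 + 9)/2 - 91443) = 1/((9/2)*10 - 91443) = 1/(45 - 91443) = 1/(-91398) = -1/91398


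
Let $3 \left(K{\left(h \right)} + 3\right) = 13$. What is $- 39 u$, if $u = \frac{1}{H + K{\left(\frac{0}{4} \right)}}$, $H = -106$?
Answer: $\frac{117}{314} \approx 0.37261$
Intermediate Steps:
$K{\left(h \right)} = \frac{4}{3}$ ($K{\left(h \right)} = -3 + \frac{1}{3} \cdot 13 = -3 + \frac{13}{3} = \frac{4}{3}$)
$u = - \frac{3}{314}$ ($u = \frac{1}{-106 + \frac{4}{3}} = \frac{1}{- \frac{314}{3}} = - \frac{3}{314} \approx -0.0095541$)
$- 39 u = \left(-39\right) \left(- \frac{3}{314}\right) = \frac{117}{314}$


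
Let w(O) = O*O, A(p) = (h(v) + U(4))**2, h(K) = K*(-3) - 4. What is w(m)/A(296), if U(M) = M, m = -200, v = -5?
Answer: 1600/9 ≈ 177.78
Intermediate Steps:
h(K) = -4 - 3*K (h(K) = -3*K - 4 = -4 - 3*K)
A(p) = 225 (A(p) = ((-4 - 3*(-5)) + 4)**2 = ((-4 + 15) + 4)**2 = (11 + 4)**2 = 15**2 = 225)
w(O) = O**2
w(m)/A(296) = (-200)**2/225 = 40000*(1/225) = 1600/9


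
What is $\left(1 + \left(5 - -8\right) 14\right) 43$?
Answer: $7869$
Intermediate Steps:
$\left(1 + \left(5 - -8\right) 14\right) 43 = \left(1 + \left(5 + 8\right) 14\right) 43 = \left(1 + 13 \cdot 14\right) 43 = \left(1 + 182\right) 43 = 183 \cdot 43 = 7869$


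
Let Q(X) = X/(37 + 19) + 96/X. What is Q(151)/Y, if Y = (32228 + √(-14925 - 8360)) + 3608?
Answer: 252437743/2714887970634 - 28177*I*√23285/10859551882536 ≈ 9.2983e-5 - 3.9593e-7*I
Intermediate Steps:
Y = 35836 + I*√23285 (Y = (32228 + √(-23285)) + 3608 = (32228 + I*√23285) + 3608 = 35836 + I*√23285 ≈ 35836.0 + 152.59*I)
Q(X) = 96/X + X/56 (Q(X) = X/56 + 96/X = 96/X + X/56)
Q(151)/Y = (96/151 + (1/56)*151)/(35836 + I*√23285) = (96*(1/151) + 151/56)/(35836 + I*√23285) = (96/151 + 151/56)/(35836 + I*√23285) = 28177/(8456*(35836 + I*√23285))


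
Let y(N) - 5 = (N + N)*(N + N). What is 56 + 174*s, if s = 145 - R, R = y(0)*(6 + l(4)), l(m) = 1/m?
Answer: 39697/2 ≈ 19849.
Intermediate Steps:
y(N) = 5 + 4*N² (y(N) = 5 + (N + N)*(N + N) = 5 + (2*N)*(2*N) = 5 + 4*N²)
R = 125/4 (R = (5 + 4*0²)*(6 + 1/4) = (5 + 4*0)*(6 + ¼) = (5 + 0)*(25/4) = 5*(25/4) = 125/4 ≈ 31.250)
s = 455/4 (s = 145 - 1*125/4 = 145 - 125/4 = 455/4 ≈ 113.75)
56 + 174*s = 56 + 174*(455/4) = 56 + 39585/2 = 39697/2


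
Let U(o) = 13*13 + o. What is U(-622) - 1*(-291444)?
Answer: 290991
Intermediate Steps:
U(o) = 169 + o
U(-622) - 1*(-291444) = (169 - 622) - 1*(-291444) = -453 + 291444 = 290991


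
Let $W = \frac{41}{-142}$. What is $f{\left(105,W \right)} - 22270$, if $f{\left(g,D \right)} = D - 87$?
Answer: $- \frac{3174735}{142} \approx -22357.0$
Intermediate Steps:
$W = - \frac{41}{142}$ ($W = 41 \left(- \frac{1}{142}\right) = - \frac{41}{142} \approx -0.28873$)
$f{\left(g,D \right)} = -87 + D$
$f{\left(105,W \right)} - 22270 = \left(-87 - \frac{41}{142}\right) - 22270 = - \frac{12395}{142} - 22270 = - \frac{3174735}{142}$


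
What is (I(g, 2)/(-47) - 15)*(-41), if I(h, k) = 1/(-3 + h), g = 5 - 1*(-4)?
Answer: 173471/282 ≈ 615.15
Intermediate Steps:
g = 9 (g = 5 + 4 = 9)
(I(g, 2)/(-47) - 15)*(-41) = (1/((-3 + 9)*(-47)) - 15)*(-41) = (-1/47/6 - 15)*(-41) = ((1/6)*(-1/47) - 15)*(-41) = (-1/282 - 15)*(-41) = -4231/282*(-41) = 173471/282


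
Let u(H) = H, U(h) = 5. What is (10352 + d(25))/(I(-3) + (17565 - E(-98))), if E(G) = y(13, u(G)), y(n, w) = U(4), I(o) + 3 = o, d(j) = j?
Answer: 10377/17554 ≈ 0.59115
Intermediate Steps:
I(o) = -3 + o
y(n, w) = 5
E(G) = 5
(10352 + d(25))/(I(-3) + (17565 - E(-98))) = (10352 + 25)/((-3 - 3) + (17565 - 1*5)) = 10377/(-6 + (17565 - 5)) = 10377/(-6 + 17560) = 10377/17554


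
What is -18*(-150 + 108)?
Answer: 756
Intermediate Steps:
-18*(-150 + 108) = -18*(-42) = 756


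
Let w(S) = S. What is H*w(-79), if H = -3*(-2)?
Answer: -474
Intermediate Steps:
H = 6
H*w(-79) = 6*(-79) = -474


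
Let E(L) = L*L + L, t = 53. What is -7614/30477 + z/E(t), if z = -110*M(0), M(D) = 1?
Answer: -4190623/14537529 ≈ -0.28826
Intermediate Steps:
z = -110 (z = -110*1 = -110)
E(L) = L + L² (E(L) = L² + L = L + L²)
-7614/30477 + z/E(t) = -7614/30477 - 110*1/(53*(1 + 53)) = -7614*1/30477 - 110/(53*54) = -2538/10159 - 110/2862 = -2538/10159 - 110*1/2862 = -2538/10159 - 55/1431 = -4190623/14537529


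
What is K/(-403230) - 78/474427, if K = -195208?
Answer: 46290246938/95651599605 ≈ 0.48395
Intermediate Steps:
K/(-403230) - 78/474427 = -195208/(-403230) - 78/474427 = -195208*(-1/403230) - 78*1/474427 = 97604/201615 - 78/474427 = 46290246938/95651599605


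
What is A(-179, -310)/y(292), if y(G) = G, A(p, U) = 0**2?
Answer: 0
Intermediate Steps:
A(p, U) = 0
A(-179, -310)/y(292) = 0/292 = 0*(1/292) = 0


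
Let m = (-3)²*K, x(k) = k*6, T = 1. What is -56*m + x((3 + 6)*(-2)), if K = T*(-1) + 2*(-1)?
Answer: 1404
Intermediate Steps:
K = -3 (K = 1*(-1) + 2*(-1) = -1 - 2 = -3)
x(k) = 6*k
m = -27 (m = (-3)²*(-3) = 9*(-3) = -27)
-56*m + x((3 + 6)*(-2)) = -56*(-27) + 6*((3 + 6)*(-2)) = 1512 + 6*(9*(-2)) = 1512 + 6*(-18) = 1512 - 108 = 1404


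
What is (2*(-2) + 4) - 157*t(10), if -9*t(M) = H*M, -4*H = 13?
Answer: -10205/18 ≈ -566.94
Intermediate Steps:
H = -13/4 (H = -1/4*13 = -13/4 ≈ -3.2500)
t(M) = 13*M/36 (t(M) = -(-13)*M/36 = 13*M/36)
(2*(-2) + 4) - 157*t(10) = (2*(-2) + 4) - 2041*10/36 = (-4 + 4) - 157*65/18 = 0 - 10205/18 = -10205/18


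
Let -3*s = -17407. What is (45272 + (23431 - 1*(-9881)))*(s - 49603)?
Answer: -10326094768/3 ≈ -3.4420e+9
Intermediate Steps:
s = 17407/3 (s = -⅓*(-17407) = 17407/3 ≈ 5802.3)
(45272 + (23431 - 1*(-9881)))*(s - 49603) = (45272 + (23431 - 1*(-9881)))*(17407/3 - 49603) = (45272 + (23431 + 9881))*(-131402/3) = (45272 + 33312)*(-131402/3) = 78584*(-131402/3) = -10326094768/3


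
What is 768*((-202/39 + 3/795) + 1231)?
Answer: 3243236864/3445 ≈ 9.4143e+5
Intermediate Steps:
768*((-202/39 + 3/795) + 1231) = 768*((-202*1/39 + 3*(1/795)) + 1231) = 768*((-202/39 + 1/265) + 1231) = 768*(-53491/10335 + 1231) = 768*(12668894/10335) = 3243236864/3445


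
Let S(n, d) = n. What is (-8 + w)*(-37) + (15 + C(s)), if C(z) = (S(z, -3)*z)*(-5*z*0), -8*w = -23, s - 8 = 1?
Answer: 1637/8 ≈ 204.63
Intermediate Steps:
s = 9 (s = 8 + 1 = 9)
w = 23/8 (w = -1/8*(-23) = 23/8 ≈ 2.8750)
C(z) = 0 (C(z) = (z*z)*(-5*z*0) = z**2*0 = 0)
(-8 + w)*(-37) + (15 + C(s)) = (-8 + 23/8)*(-37) + (15 + 0) = -41/8*(-37) + 15 = 1517/8 + 15 = 1637/8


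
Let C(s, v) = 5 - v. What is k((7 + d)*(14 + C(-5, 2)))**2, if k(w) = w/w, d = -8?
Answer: 1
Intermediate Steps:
k(w) = 1
k((7 + d)*(14 + C(-5, 2)))**2 = 1**2 = 1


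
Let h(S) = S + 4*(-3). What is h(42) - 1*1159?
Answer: -1129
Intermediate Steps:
h(S) = -12 + S (h(S) = S - 12 = -12 + S)
h(42) - 1*1159 = (-12 + 42) - 1*1159 = 30 - 1159 = -1129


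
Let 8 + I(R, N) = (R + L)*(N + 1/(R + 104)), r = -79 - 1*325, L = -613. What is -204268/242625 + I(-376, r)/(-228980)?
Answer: -7818068926841/3022261224000 ≈ -2.5868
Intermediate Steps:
r = -404 (r = -79 - 325 = -404)
I(R, N) = -8 + (-613 + R)*(N + 1/(104 + R)) (I(R, N) = -8 + (R - 613)*(N + 1/(R + 104)) = -8 + (-613 + R)*(N + 1/(104 + R)))
-204268/242625 + I(-376, r)/(-228980) = -204268/242625 + ((-1445 - 63752*(-404) - 7*(-376) - 404*(-376)² - 509*(-404)*(-376))/(104 - 376))/(-228980) = -204268*1/242625 + ((-1445 + 25755808 + 2632 - 404*141376 - 77319136)/(-272))*(-1/228980) = -204268/242625 - (-1445 + 25755808 + 2632 - 57115904 - 77319136)/272*(-1/228980) = -204268/242625 - 1/272*(-108678045)*(-1/228980) = -204268/242625 + (108678045/272)*(-1/228980) = -204268/242625 - 21735609/12456512 = -7818068926841/3022261224000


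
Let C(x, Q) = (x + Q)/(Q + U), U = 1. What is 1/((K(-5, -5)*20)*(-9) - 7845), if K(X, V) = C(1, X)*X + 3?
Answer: -1/7485 ≈ -0.00013360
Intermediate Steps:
C(x, Q) = (Q + x)/(1 + Q) (C(x, Q) = (x + Q)/(Q + 1) = (Q + x)/(1 + Q))
K(X, V) = 3 + X (K(X, V) = ((X + 1)/(1 + X))*X + 3 = ((1 + X)/(1 + X))*X + 3 = 1*X + 3 = X + 3 = 3 + X)
1/((K(-5, -5)*20)*(-9) - 7845) = 1/(((3 - 5)*20)*(-9) - 7845) = 1/(-2*20*(-9) - 7845) = 1/(-40*(-9) - 7845) = 1/(360 - 7845) = 1/(-7485) = -1/7485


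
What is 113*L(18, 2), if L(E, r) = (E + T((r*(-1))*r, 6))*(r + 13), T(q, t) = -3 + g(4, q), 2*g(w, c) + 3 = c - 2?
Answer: 35595/2 ≈ 17798.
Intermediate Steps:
g(w, c) = -5/2 + c/2 (g(w, c) = -3/2 + (c - 2)/2 = -3/2 + (-2 + c)/2 = -3/2 + (-1 + c/2) = -5/2 + c/2)
T(q, t) = -11/2 + q/2 (T(q, t) = -3 + (-5/2 + q/2) = -11/2 + q/2)
L(E, r) = (13 + r)*(-11/2 + E - r²/2) (L(E, r) = (E + (-11/2 + ((r*(-1))*r)/2))*(r + 13) = (E + (-11/2 + ((-r)*r)/2))*(13 + r) = (E + (-11/2 + (-r²)/2))*(13 + r) = (E + (-11/2 - r²/2))*(13 + r) = (-11/2 + E - r²/2)*(13 + r) = (13 + r)*(-11/2 + E - r²/2))
113*L(18, 2) = 113*(-143/2 + 13*18 - 13/2*2² - 11/2*2 - ½*2³ + 18*2) = 113*(-143/2 + 234 - 13/2*4 - 11 - ½*8 + 36) = 113*(-143/2 + 234 - 26 - 11 - 4 + 36) = 113*(315/2) = 35595/2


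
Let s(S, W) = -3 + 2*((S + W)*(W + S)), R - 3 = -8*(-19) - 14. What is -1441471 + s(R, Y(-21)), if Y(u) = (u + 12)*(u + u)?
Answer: -902752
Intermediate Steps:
R = 141 (R = 3 + (-8*(-19) - 14) = 3 + (152 - 14) = 3 + 138 = 141)
Y(u) = 2*u*(12 + u) (Y(u) = (12 + u)*(2*u) = 2*u*(12 + u))
s(S, W) = -3 + 2*(S + W)² (s(S, W) = -3 + 2*((S + W)*(S + W)) = -3 + 2*(S + W)²)
-1441471 + s(R, Y(-21)) = -1441471 + (-3 + 2*(141 + 2*(-21)*(12 - 21))²) = -1441471 + (-3 + 2*(141 + 2*(-21)*(-9))²) = -1441471 + (-3 + 2*(141 + 378)²) = -1441471 + (-3 + 2*519²) = -1441471 + (-3 + 2*269361) = -1441471 + (-3 + 538722) = -1441471 + 538719 = -902752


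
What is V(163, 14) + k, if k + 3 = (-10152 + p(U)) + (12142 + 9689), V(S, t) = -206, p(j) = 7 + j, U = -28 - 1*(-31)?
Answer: 11480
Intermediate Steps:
U = 3 (U = -28 + 31 = 3)
k = 11686 (k = -3 + ((-10152 + (7 + 3)) + (12142 + 9689)) = -3 + ((-10152 + 10) + 21831) = -3 + (-10142 + 21831) = -3 + 11689 = 11686)
V(163, 14) + k = -206 + 11686 = 11480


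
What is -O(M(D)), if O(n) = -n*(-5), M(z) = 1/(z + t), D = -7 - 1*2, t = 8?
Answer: 5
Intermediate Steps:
D = -9 (D = -7 - 2 = -9)
M(z) = 1/(8 + z) (M(z) = 1/(z + 8) = 1/(8 + z))
O(n) = 5*n
-O(M(D)) = -5/(8 - 9) = -5/(-1) = -5*(-1) = -1*(-5) = 5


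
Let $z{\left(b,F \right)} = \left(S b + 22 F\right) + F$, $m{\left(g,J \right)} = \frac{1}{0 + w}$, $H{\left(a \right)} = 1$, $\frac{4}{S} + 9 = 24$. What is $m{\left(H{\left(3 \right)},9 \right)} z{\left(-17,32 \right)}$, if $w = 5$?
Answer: $\frac{10972}{75} \approx 146.29$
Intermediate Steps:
$S = \frac{4}{15}$ ($S = \frac{4}{-9 + 24} = \frac{4}{15} \approx 0.26667$)
$m{\left(g,J \right)} = \frac{1}{5}$ ($m{\left(g,J \right)} = \frac{1}{0 + 5} = \frac{1}{5}$)
$z{\left(b,F \right)} = 23 F + \frac{4 b}{15}$ ($z{\left(b,F \right)} = \left(\frac{4 b}{15} + 22 F\right) + F = \left(22 F + \frac{4 b}{15}\right) + F = 23 F + \frac{4 b}{15}$)
$m{\left(H{\left(3 \right)},9 \right)} z{\left(-17,32 \right)} = \frac{23 \cdot 32 + \frac{4}{15} \left(-17\right)}{5} = \frac{736 - \frac{68}{15}}{5} = \frac{1}{5} \cdot \frac{10972}{15} = \frac{10972}{75}$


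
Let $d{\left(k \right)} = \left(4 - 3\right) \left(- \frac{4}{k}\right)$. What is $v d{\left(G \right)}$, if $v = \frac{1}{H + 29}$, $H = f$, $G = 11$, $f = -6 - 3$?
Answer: $- \frac{1}{55} \approx -0.018182$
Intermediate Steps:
$f = -9$
$H = -9$
$d{\left(k \right)} = - \frac{4}{k}$ ($d{\left(k \right)} = 1 \left(- \frac{4}{k}\right) = - \frac{4}{k}$)
$v = \frac{1}{20}$ ($v = \frac{1}{-9 + 29} = \frac{1}{20} \approx 0.05$)
$v d{\left(G \right)} = \frac{\left(-4\right) \frac{1}{11}}{20} = \frac{1}{20} \left(- \frac{4}{11}\right) = - \frac{1}{55}$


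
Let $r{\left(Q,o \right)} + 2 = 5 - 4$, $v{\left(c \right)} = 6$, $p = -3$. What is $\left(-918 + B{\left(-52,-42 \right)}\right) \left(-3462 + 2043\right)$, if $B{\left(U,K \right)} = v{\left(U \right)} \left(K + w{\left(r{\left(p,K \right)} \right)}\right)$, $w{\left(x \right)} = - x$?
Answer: $1651716$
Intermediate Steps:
$r{\left(Q,o \right)} = -1$ ($r{\left(Q,o \right)} = -2 + \left(5 - 4\right) = -2 + 1 = -1$)
$B{\left(U,K \right)} = 6 + 6 K$ ($B{\left(U,K \right)} = 6 \left(K - -1\right) = 6 \left(K + 1\right) = 6 \left(1 + K\right) = 6 + 6 K$)
$\left(-918 + B{\left(-52,-42 \right)}\right) \left(-3462 + 2043\right) = \left(-918 + \left(6 + 6 \left(-42\right)\right)\right) \left(-3462 + 2043\right) = \left(-918 + \left(6 - 252\right)\right) \left(-1419\right) = \left(-918 - 246\right) \left(-1419\right) = \left(-1164\right) \left(-1419\right) = 1651716$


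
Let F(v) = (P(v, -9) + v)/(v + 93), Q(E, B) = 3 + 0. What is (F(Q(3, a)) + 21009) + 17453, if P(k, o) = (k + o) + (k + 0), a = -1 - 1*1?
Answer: 38462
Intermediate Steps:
a = -2 (a = -1 - 1 = -2)
Q(E, B) = 3
P(k, o) = o + 2*k (P(k, o) = (k + o) + k = o + 2*k)
F(v) = (-9 + 3*v)/(93 + v) (F(v) = ((-9 + 2*v) + v)/(v + 93) = (-9 + 3*v)/(93 + v))
(F(Q(3, a)) + 21009) + 17453 = (3*(-3 + 3)/(93 + 3) + 21009) + 17453 = (3*0/96 + 21009) + 17453 = (3*(1/96)*0 + 21009) + 17453 = (0 + 21009) + 17453 = 21009 + 17453 = 38462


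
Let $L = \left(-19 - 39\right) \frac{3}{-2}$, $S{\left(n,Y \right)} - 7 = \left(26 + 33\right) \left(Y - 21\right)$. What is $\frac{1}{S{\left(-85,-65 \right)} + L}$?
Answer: $- \frac{1}{4980} \approx -0.0002008$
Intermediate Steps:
$S{\left(n,Y \right)} = -1232 + 59 Y$ ($S{\left(n,Y \right)} = 7 + \left(26 + 33\right) \left(Y - 21\right) = 7 + 59 \left(-21 + Y\right) = 7 + \left(-1239 + 59 Y\right) = -1232 + 59 Y$)
$L = 87$ ($L = - 58 \cdot 3 \left(- \frac{1}{2}\right) = \left(-58\right) \left(- \frac{3}{2}\right) = 87$)
$\frac{1}{S{\left(-85,-65 \right)} + L} = \frac{1}{\left(-1232 + 59 \left(-65\right)\right) + 87} = \frac{1}{\left(-1232 - 3835\right) + 87} = \frac{1}{-5067 + 87} = \frac{1}{-4980} = - \frac{1}{4980}$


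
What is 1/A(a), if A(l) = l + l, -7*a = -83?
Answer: 7/166 ≈ 0.042169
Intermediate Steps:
a = 83/7 (a = -⅐*(-83) = 83/7 ≈ 11.857)
A(l) = 2*l
1/A(a) = 1/(2*(83/7)) = 1/(166/7) = 7/166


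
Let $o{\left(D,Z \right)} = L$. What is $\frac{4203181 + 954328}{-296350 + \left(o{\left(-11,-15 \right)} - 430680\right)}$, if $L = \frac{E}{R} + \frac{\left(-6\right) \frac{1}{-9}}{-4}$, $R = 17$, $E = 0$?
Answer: $- \frac{30945054}{4362181} \approx -7.0939$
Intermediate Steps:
$L = - \frac{1}{6}$ ($L = \frac{0}{17} + \frac{\left(-6\right) \frac{1}{-9}}{-4} = 0 \cdot \frac{1}{17} + \left(-6\right) \left(- \frac{1}{9}\right) \left(- \frac{1}{4}\right) = 0 + \frac{2}{3} \left(- \frac{1}{4}\right) = 0 - \frac{1}{6} = - \frac{1}{6} \approx -0.16667$)
$o{\left(D,Z \right)} = - \frac{1}{6}$
$\frac{4203181 + 954328}{-296350 + \left(o{\left(-11,-15 \right)} - 430680\right)} = \frac{4203181 + 954328}{-296350 - \frac{2584081}{6}} = \frac{5157509}{-296350 - \frac{2584081}{6}} = \frac{5157509}{- \frac{4362181}{6}} = 5157509 \left(- \frac{6}{4362181}\right) = - \frac{30945054}{4362181}$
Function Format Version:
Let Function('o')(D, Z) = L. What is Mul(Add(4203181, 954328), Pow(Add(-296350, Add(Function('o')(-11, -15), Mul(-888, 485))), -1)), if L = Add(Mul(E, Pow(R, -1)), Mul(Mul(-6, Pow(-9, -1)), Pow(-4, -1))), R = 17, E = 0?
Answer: Rational(-30945054, 4362181) ≈ -7.0939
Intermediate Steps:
L = Rational(-1, 6) (L = Add(Mul(0, Pow(17, -1)), Mul(Mul(-6, Pow(-9, -1)), Pow(-4, -1))) = Add(Mul(0, Rational(1, 17)), Mul(Mul(-6, Rational(-1, 9)), Rational(-1, 4))) = Add(0, Mul(Rational(2, 3), Rational(-1, 4))) = Add(0, Rational(-1, 6)) = Rational(-1, 6) ≈ -0.16667)
Function('o')(D, Z) = Rational(-1, 6)
Mul(Add(4203181, 954328), Pow(Add(-296350, Add(Function('o')(-11, -15), Mul(-888, 485))), -1)) = Mul(Add(4203181, 954328), Pow(Add(-296350, Add(Rational(-1, 6), Mul(-888, 485))), -1)) = Mul(5157509, Pow(Add(-296350, Add(Rational(-1, 6), -430680)), -1)) = Mul(5157509, Pow(Add(-296350, Rational(-2584081, 6)), -1)) = Mul(5157509, Pow(Rational(-4362181, 6), -1)) = Mul(5157509, Rational(-6, 4362181)) = Rational(-30945054, 4362181)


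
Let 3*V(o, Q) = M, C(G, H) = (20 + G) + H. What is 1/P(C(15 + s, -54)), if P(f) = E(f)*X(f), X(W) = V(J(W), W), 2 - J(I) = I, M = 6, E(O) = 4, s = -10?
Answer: 1/8 ≈ 0.12500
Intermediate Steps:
C(G, H) = 20 + G + H
J(I) = 2 - I
V(o, Q) = 2 (V(o, Q) = (1/3)*6 = 2)
X(W) = 2
P(f) = 8 (P(f) = 4*2 = 8)
1/P(C(15 + s, -54)) = 1/8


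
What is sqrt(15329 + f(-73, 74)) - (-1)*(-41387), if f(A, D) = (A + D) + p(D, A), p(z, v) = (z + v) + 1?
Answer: -41387 + 2*sqrt(3833) ≈ -41263.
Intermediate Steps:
p(z, v) = 1 + v + z (p(z, v) = (v + z) + 1 = 1 + v + z)
f(A, D) = 1 + 2*A + 2*D (f(A, D) = (A + D) + (1 + A + D) = 1 + 2*A + 2*D)
sqrt(15329 + f(-73, 74)) - (-1)*(-41387) = sqrt(15329 + (1 + 2*(-73) + 2*74)) - (-1)*(-41387) = sqrt(15329 + (1 - 146 + 148)) - 1*41387 = sqrt(15329 + 3) - 41387 = sqrt(15332) - 41387 = 2*sqrt(3833) - 41387 = -41387 + 2*sqrt(3833)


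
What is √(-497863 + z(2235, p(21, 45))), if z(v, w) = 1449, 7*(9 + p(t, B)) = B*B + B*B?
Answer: I*√496414 ≈ 704.57*I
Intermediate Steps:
p(t, B) = -9 + 2*B²/7 (p(t, B) = -9 + (B*B + B*B)/7 = -9 + (B² + B²)/7 = -9 + (2*B²)/7 = -9 + 2*B²/7)
√(-497863 + z(2235, p(21, 45))) = √(-497863 + 1449) = √(-496414) = I*√496414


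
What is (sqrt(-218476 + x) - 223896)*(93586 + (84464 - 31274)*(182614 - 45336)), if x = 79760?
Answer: -1634868532261776 + 14603820812*I*sqrt(34679) ≈ -1.6349e+15 + 2.7196e+12*I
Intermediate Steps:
(sqrt(-218476 + x) - 223896)*(93586 + (84464 - 31274)*(182614 - 45336)) = (sqrt(-218476 + 79760) - 223896)*(93586 + (84464 - 31274)*(182614 - 45336)) = (sqrt(-138716) - 223896)*(93586 + 53190*137278) = (2*I*sqrt(34679) - 223896)*(93586 + 7301816820) = (-223896 + 2*I*sqrt(34679))*7301910406 = -1634868532261776 + 14603820812*I*sqrt(34679)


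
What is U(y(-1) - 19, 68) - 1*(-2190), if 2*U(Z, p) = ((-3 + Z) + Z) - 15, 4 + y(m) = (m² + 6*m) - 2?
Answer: 2151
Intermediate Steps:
y(m) = -6 + m² + 6*m (y(m) = -4 + ((m² + 6*m) - 2) = -4 + (-2 + m² + 6*m) = -6 + m² + 6*m)
U(Z, p) = -9 + Z (U(Z, p) = (((-3 + Z) + Z) - 15)/2 = ((-3 + 2*Z) - 15)/2 = (-18 + 2*Z)/2 = -9 + Z)
U(y(-1) - 19, 68) - 1*(-2190) = (-9 + ((-6 + (-1)² + 6*(-1)) - 19)) - 1*(-2190) = (-9 + ((-6 + 1 - 6) - 19)) + 2190 = (-9 + (-11 - 19)) + 2190 = (-9 - 30) + 2190 = -39 + 2190 = 2151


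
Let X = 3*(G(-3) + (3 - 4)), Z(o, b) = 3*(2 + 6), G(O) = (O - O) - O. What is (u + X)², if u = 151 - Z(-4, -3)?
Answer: 17689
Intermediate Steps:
G(O) = -O (G(O) = 0 - O = -O)
Z(o, b) = 24 (Z(o, b) = 3*8 = 24)
u = 127 (u = 151 - 1*24 = 151 - 24 = 127)
X = 6 (X = 3*(-1*(-3) + (3 - 4)) = 3*(3 - 1) = 3*2 = 6)
(u + X)² = (127 + 6)² = 133² = 17689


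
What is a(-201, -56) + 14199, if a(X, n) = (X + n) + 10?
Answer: 13952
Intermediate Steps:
a(X, n) = 10 + X + n
a(-201, -56) + 14199 = (10 - 201 - 56) + 14199 = -247 + 14199 = 13952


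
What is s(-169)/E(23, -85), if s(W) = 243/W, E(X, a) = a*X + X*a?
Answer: 243/660790 ≈ 0.00036774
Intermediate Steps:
E(X, a) = 2*X*a (E(X, a) = X*a + X*a = 2*X*a)
s(-169)/E(23, -85) = (243/(-169))/((2*23*(-85))) = (243*(-1/169))/(-3910) = -243/169*(-1/3910) = 243/660790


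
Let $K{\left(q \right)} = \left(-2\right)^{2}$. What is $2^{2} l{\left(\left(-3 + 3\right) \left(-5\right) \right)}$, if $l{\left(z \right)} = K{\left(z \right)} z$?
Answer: $0$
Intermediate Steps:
$K{\left(q \right)} = 4$
$l{\left(z \right)} = 4 z$
$2^{2} l{\left(\left(-3 + 3\right) \left(-5\right) \right)} = 2^{2} \cdot 4 \left(-3 + 3\right) \left(-5\right) = 4 \cdot 4 \cdot 0 \left(-5\right) = 4 \cdot 4 \cdot 0 = 4 \cdot 0 = 0$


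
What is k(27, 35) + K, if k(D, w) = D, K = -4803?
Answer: -4776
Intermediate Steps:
k(27, 35) + K = 27 - 4803 = -4776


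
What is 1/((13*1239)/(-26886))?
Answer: -8962/5369 ≈ -1.6692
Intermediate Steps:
1/((13*1239)/(-26886)) = 1/(16107*(-1/26886)) = 1/(-5369/8962) = -8962/5369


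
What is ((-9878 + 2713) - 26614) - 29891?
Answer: -63670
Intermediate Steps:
((-9878 + 2713) - 26614) - 29891 = (-7165 - 26614) - 29891 = -33779 - 29891 = -63670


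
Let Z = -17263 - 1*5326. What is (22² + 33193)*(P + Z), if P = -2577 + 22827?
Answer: -78770503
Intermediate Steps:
P = 20250
Z = -22589 (Z = -17263 - 5326 = -22589)
(22² + 33193)*(P + Z) = (22² + 33193)*(20250 - 22589) = (484 + 33193)*(-2339) = 33677*(-2339) = -78770503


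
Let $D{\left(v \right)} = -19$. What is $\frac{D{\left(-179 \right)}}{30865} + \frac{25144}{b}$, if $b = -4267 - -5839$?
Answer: $\frac{194009923}{12129945} \approx 15.994$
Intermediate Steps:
$b = 1572$ ($b = -4267 + 5839 = 1572$)
$\frac{D{\left(-179 \right)}}{30865} + \frac{25144}{b} = - \frac{19}{30865} + \frac{25144}{1572} = \left(-19\right) \frac{1}{30865} + 25144 \cdot \frac{1}{1572} = - \frac{19}{30865} + \frac{6286}{393} = \frac{194009923}{12129945}$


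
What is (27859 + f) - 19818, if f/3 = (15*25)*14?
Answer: 23791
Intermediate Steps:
f = 15750 (f = 3*((15*25)*14) = 3*(375*14) = 3*5250 = 15750)
(27859 + f) - 19818 = (27859 + 15750) - 19818 = 43609 - 19818 = 23791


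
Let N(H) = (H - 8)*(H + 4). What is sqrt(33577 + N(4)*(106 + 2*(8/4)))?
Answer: sqrt(30057) ≈ 173.37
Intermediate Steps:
N(H) = (-8 + H)*(4 + H)
sqrt(33577 + N(4)*(106 + 2*(8/4))) = sqrt(33577 + (-32 + 4**2 - 4*4)*(106 + 2*(8/4))) = sqrt(33577 + (-32 + 16 - 16)*(106 + 2*(8*(1/4)))) = sqrt(33577 - 32*(106 + 2*2)) = sqrt(33577 - 32*(106 + 4)) = sqrt(33577 - 32*110) = sqrt(33577 - 3520) = sqrt(30057)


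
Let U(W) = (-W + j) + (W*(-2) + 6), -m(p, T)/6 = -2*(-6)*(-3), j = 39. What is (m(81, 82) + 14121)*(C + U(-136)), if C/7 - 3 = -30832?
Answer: -3087472950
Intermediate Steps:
m(p, T) = 216 (m(p, T) = -6*(-2*(-6))*(-3) = -72*(-3) = -6*(-36) = 216)
C = -215803 (C = 21 + 7*(-30832) = 21 - 215824 = -215803)
U(W) = 45 - 3*W (U(W) = (-W + 39) + (W*(-2) + 6) = (39 - W) + (-2*W + 6) = (39 - W) + (6 - 2*W) = 45 - 3*W)
(m(81, 82) + 14121)*(C + U(-136)) = (216 + 14121)*(-215803 + (45 - 3*(-136))) = 14337*(-215803 + (45 + 408)) = 14337*(-215803 + 453) = 14337*(-215350) = -3087472950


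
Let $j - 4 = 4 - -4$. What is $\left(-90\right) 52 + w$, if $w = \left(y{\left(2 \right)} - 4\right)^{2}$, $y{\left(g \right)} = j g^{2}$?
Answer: $-2744$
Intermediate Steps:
$j = 12$ ($j = 4 + \left(4 - -4\right) = 4 + \left(4 + 4\right) = 4 + 8 = 12$)
$y{\left(g \right)} = 12 g^{2}$
$w = 1936$ ($w = \left(12 \cdot 2^{2} - 4\right)^{2} = \left(12 \cdot 4 - 4\right)^{2} = \left(48 - 4\right)^{2} = 44^{2} = 1936$)
$\left(-90\right) 52 + w = \left(-90\right) 52 + 1936 = -4680 + 1936 = -2744$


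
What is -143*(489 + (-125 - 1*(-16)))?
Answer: -54340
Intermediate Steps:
-143*(489 + (-125 - 1*(-16))) = -143*(489 + (-125 + 16)) = -143*(489 - 109) = -143*380 = -54340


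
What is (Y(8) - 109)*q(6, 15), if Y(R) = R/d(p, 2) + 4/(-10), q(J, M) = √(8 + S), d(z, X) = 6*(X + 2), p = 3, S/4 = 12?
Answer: -3272*√14/15 ≈ -816.18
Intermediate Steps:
S = 48 (S = 4*12 = 48)
d(z, X) = 12 + 6*X (d(z, X) = 6*(2 + X) = 12 + 6*X)
q(J, M) = 2*√14 (q(J, M) = √(8 + 48) = √56 = 2*√14)
Y(R) = -⅖ + R/24 (Y(R) = R/(12 + 6*2) + 4/(-10) = R/(12 + 12) + 4*(-⅒) = R/24 - ⅖ = -⅖ + R/24)
(Y(8) - 109)*q(6, 15) = ((-⅖ + (1/24)*8) - 109)*(2*√14) = ((-⅖ + ⅓) - 109)*(2*√14) = (-1/15 - 109)*(2*√14) = -3272*√14/15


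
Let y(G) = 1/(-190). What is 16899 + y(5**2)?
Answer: 3210809/190 ≈ 16899.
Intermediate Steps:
y(G) = -1/190
16899 + y(5**2) = 16899 - 1/190 = 3210809/190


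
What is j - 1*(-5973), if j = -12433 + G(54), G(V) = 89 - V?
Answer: -6425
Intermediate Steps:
j = -12398 (j = -12433 + (89 - 1*54) = -12433 + (89 - 54) = -12433 + 35 = -12398)
j - 1*(-5973) = -12398 - 1*(-5973) = -12398 + 5973 = -6425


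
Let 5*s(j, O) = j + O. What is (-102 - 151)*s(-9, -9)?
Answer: 4554/5 ≈ 910.80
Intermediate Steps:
s(j, O) = O/5 + j/5 (s(j, O) = (j + O)/5 = (O + j)/5 = O/5 + j/5)
(-102 - 151)*s(-9, -9) = (-102 - 151)*((1/5)*(-9) + (1/5)*(-9)) = -253*(-9/5 - 9/5) = -253*(-18/5) = 4554/5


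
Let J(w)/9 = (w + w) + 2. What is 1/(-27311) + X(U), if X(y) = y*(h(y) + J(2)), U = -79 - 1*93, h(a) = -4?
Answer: -234874601/27311 ≈ -8600.0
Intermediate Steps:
U = -172 (U = -79 - 93 = -172)
J(w) = 18 + 18*w (J(w) = 9*((w + w) + 2) = 9*(2*w + 2) = 9*(2 + 2*w) = 18 + 18*w)
X(y) = 50*y (X(y) = y*(-4 + (18 + 18*2)) = y*(-4 + (18 + 36)) = y*(-4 + 54) = y*50 = 50*y)
1/(-27311) + X(U) = 1/(-27311) + 50*(-172) = -1/27311 - 8600 = -234874601/27311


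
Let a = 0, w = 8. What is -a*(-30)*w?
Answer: 0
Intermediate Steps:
-a*(-30)*w = -0*(-30)*8 = -0*8 = -1*0 = 0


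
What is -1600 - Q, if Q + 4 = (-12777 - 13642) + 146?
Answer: 24677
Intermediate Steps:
Q = -26277 (Q = -4 + ((-12777 - 13642) + 146) = -4 + (-26419 + 146) = -4 - 26273 = -26277)
-1600 - Q = -1600 - 1*(-26277) = -1600 + 26277 = 24677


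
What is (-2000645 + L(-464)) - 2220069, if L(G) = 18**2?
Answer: -4220390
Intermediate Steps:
L(G) = 324
(-2000645 + L(-464)) - 2220069 = (-2000645 + 324) - 2220069 = -2000321 - 2220069 = -4220390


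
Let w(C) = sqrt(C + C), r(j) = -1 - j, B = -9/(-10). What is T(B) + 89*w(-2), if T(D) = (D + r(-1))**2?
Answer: 81/100 + 178*I ≈ 0.81 + 178.0*I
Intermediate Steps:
B = 9/10 (B = -9*(-1/10) = 9/10 ≈ 0.90000)
w(C) = sqrt(2)*sqrt(C) (w(C) = sqrt(2*C) = sqrt(2)*sqrt(C))
T(D) = D**2 (T(D) = (D + (-1 - 1*(-1)))**2 = (D + (-1 + 1))**2 = (D + 0)**2 = D**2)
T(B) + 89*w(-2) = (9/10)**2 + 89*(sqrt(2)*sqrt(-2)) = 81/100 + 89*(sqrt(2)*(I*sqrt(2))) = 81/100 + 89*(2*I) = 81/100 + 178*I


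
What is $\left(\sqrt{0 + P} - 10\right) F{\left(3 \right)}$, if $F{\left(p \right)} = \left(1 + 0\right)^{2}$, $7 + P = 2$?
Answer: $-10 + i \sqrt{5} \approx -10.0 + 2.2361 i$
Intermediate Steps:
$P = -5$ ($P = -7 + 2 = -5$)
$F{\left(p \right)} = 1$ ($F{\left(p \right)} = 1^{2} = 1$)
$\left(\sqrt{0 + P} - 10\right) F{\left(3 \right)} = \left(\sqrt{0 - 5} - 10\right) 1 = \left(\sqrt{-5} - 10\right) 1 = \left(i \sqrt{5} - 10\right) 1 = \left(-10 + i \sqrt{5}\right) 1 = -10 + i \sqrt{5}$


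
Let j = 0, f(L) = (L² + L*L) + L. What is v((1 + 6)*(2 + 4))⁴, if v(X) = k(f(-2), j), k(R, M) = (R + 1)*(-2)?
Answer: 38416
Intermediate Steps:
f(L) = L + 2*L² (f(L) = (L² + L²) + L = 2*L² + L = L + 2*L²)
k(R, M) = -2 - 2*R (k(R, M) = (1 + R)*(-2) = -2 - 2*R)
v(X) = -14 (v(X) = -2 - (-4)*(1 + 2*(-2)) = -2 - (-4)*(1 - 4) = -2 - (-4)*(-3) = -2 - 2*6 = -2 - 12 = -14)
v((1 + 6)*(2 + 4))⁴ = (-14)⁴ = 38416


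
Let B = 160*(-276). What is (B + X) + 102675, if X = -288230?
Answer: -229715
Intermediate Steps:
B = -44160
(B + X) + 102675 = (-44160 - 288230) + 102675 = -332390 + 102675 = -229715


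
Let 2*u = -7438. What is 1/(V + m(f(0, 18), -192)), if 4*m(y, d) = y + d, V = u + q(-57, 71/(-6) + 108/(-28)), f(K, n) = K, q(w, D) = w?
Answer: -1/3824 ≈ -0.00026151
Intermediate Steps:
u = -3719 (u = (1/2)*(-7438) = -3719)
V = -3776 (V = -3719 - 57 = -3776)
m(y, d) = d/4 + y/4 (m(y, d) = (y + d)/4 = (d + y)/4 = d/4 + y/4)
1/(V + m(f(0, 18), -192)) = 1/(-3776 + ((1/4)*(-192) + (1/4)*0)) = 1/(-3776 + (-48 + 0)) = 1/(-3776 - 48) = 1/(-3824) = -1/3824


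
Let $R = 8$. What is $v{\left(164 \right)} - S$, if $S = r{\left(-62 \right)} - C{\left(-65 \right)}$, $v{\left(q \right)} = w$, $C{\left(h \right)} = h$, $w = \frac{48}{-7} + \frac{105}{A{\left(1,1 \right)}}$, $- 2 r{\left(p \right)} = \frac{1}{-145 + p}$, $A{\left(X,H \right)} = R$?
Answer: $- \frac{680851}{11592} \approx -58.735$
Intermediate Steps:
$A{\left(X,H \right)} = 8$
$r{\left(p \right)} = - \frac{1}{2 \left(-145 + p\right)}$
$w = \frac{351}{56}$ ($w = \frac{48}{-7} + \frac{105}{8} = 48 \left(- \frac{1}{7}\right) + 105 \cdot \frac{1}{8} = - \frac{48}{7} + \frac{105}{8} = \frac{351}{56} \approx 6.2679$)
$v{\left(q \right)} = \frac{351}{56}$
$S = \frac{26911}{414}$ ($S = - \frac{1}{-290 + 2 \left(-62\right)} - -65 = - \frac{1}{-290 - 124} + 65 = - \frac{1}{-414} + 65 = \left(-1\right) \left(- \frac{1}{414}\right) + 65 = \frac{1}{414} + 65 = \frac{26911}{414} \approx 65.002$)
$v{\left(164 \right)} - S = \frac{351}{56} - \frac{26911}{414} = - \frac{680851}{11592}$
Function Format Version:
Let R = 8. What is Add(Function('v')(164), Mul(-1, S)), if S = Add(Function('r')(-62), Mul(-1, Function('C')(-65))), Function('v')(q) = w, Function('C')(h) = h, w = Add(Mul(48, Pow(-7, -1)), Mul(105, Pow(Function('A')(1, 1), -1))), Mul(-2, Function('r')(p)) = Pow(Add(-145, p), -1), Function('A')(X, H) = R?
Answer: Rational(-680851, 11592) ≈ -58.735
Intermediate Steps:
Function('A')(X, H) = 8
Function('r')(p) = Mul(Rational(-1, 2), Pow(Add(-145, p), -1))
w = Rational(351, 56) (w = Add(Mul(48, Pow(-7, -1)), Mul(105, Pow(8, -1))) = Add(Mul(48, Rational(-1, 7)), Mul(105, Rational(1, 8))) = Add(Rational(-48, 7), Rational(105, 8)) = Rational(351, 56) ≈ 6.2679)
Function('v')(q) = Rational(351, 56)
S = Rational(26911, 414) (S = Add(Mul(-1, Pow(Add(-290, Mul(2, -62)), -1)), Mul(-1, -65)) = Add(Mul(-1, Pow(Add(-290, -124), -1)), 65) = Add(Mul(-1, Pow(-414, -1)), 65) = Add(Mul(-1, Rational(-1, 414)), 65) = Add(Rational(1, 414), 65) = Rational(26911, 414) ≈ 65.002)
Add(Function('v')(164), Mul(-1, S)) = Add(Rational(351, 56), Mul(-1, Rational(26911, 414))) = Add(Rational(351, 56), Rational(-26911, 414)) = Rational(-680851, 11592)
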